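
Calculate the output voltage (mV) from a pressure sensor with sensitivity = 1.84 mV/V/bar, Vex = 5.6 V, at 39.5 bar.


Output = sensitivity * Vex * P.
Vout = 1.84 * 5.6 * 39.5
Vout = 10.304 * 39.5
Vout = 407.01 mV

407.01 mV


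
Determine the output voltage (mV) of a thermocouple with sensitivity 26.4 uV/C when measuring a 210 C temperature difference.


The thermocouple output V = sensitivity * dT.
V = 26.4 uV/C * 210 C
V = 5544.0 uV
V = 5.544 mV

5.544 mV


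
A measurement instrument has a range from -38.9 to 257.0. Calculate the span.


Span = upper range - lower range.
Span = 257.0 - (-38.9)
Span = 295.9

295.9


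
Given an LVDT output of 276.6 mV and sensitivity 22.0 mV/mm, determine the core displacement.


Displacement = Vout / sensitivity.
d = 276.6 / 22.0
d = 12.573 mm

12.573 mm


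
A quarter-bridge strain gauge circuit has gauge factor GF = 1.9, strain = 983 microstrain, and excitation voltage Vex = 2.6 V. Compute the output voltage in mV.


Quarter bridge output: Vout = (GF * epsilon * Vex) / 4.
Vout = (1.9 * 983e-6 * 2.6) / 4
Vout = 0.00485602 / 4 V
Vout = 0.001214 V = 1.214 mV

1.214 mV


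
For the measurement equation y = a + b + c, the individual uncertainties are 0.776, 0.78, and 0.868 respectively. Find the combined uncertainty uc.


For a sum of independent quantities, uc = sqrt(u1^2 + u2^2 + u3^2).
uc = sqrt(0.776^2 + 0.78^2 + 0.868^2)
uc = sqrt(0.602176 + 0.6084 + 0.753424)
uc = 1.4014

1.4014


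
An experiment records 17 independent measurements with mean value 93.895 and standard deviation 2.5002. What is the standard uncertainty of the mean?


The standard uncertainty for Type A evaluation is u = s / sqrt(n).
u = 2.5002 / sqrt(17)
u = 2.5002 / 4.1231
u = 0.6064

0.6064


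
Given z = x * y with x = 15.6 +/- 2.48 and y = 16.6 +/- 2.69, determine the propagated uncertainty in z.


For a product z = x*y, the relative uncertainty is:
uz/z = sqrt((ux/x)^2 + (uy/y)^2)
Relative uncertainties: ux/x = 2.48/15.6 = 0.158974
uy/y = 2.69/16.6 = 0.162048
z = 15.6 * 16.6 = 259.0
uz = 259.0 * sqrt(0.158974^2 + 0.162048^2) = 58.786

58.786


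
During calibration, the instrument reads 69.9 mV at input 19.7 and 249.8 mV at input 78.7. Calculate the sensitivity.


Sensitivity = (y2 - y1) / (x2 - x1).
S = (249.8 - 69.9) / (78.7 - 19.7)
S = 179.9 / 59.0
S = 3.0492 mV/unit

3.0492 mV/unit


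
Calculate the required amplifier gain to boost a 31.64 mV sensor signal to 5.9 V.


Gain = Vout / Vin (converting to same units).
G = 5.9 V / 31.64 mV
G = 5900.0 mV / 31.64 mV
G = 186.47

186.47


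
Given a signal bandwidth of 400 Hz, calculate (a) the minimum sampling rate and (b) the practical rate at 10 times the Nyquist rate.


By Nyquist theorem, fs_min = 2 * fmax.
fs_min = 2 * 400 = 800 Hz
Practical rate = 10 * fs_min = 10 * 800 = 8000 Hz

fs_min = 800 Hz, fs_practical = 8000 Hz


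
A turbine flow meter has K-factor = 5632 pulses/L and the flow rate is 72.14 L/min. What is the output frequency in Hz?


Frequency = K * Q / 60 (converting L/min to L/s).
f = 5632 * 72.14 / 60
f = 406292.48 / 60
f = 6771.54 Hz

6771.54 Hz


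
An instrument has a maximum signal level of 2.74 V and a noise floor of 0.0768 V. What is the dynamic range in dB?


Dynamic range = 20 * log10(Vmax / Vnoise).
DR = 20 * log10(2.74 / 0.0768)
DR = 20 * log10(35.68)
DR = 31.05 dB

31.05 dB


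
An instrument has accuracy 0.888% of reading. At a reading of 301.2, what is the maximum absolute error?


Absolute error = (accuracy% / 100) * reading.
Error = (0.888 / 100) * 301.2
Error = 0.00888 * 301.2
Error = 2.6747

2.6747


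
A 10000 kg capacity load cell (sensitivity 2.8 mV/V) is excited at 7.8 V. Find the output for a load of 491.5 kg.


Vout = rated_output * Vex * (load / capacity).
Vout = 2.8 * 7.8 * (491.5 / 10000)
Vout = 2.8 * 7.8 * 0.04915
Vout = 1.073 mV

1.073 mV


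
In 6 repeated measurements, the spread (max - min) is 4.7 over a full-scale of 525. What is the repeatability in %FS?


Repeatability = (spread / full scale) * 100%.
R = (4.7 / 525) * 100
R = 0.895 %FS

0.895 %FS


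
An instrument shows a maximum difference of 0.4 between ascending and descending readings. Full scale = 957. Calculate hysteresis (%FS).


Hysteresis = (max difference / full scale) * 100%.
H = (0.4 / 957) * 100
H = 0.042 %FS

0.042 %FS


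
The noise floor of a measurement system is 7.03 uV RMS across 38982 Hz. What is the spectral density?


Noise spectral density = Vrms / sqrt(BW).
NSD = 7.03 / sqrt(38982)
NSD = 7.03 / 197.4386
NSD = 0.0356 uV/sqrt(Hz)

0.0356 uV/sqrt(Hz)


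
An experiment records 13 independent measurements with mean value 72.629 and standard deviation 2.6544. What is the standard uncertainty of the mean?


The standard uncertainty for Type A evaluation is u = s / sqrt(n).
u = 2.6544 / sqrt(13)
u = 2.6544 / 3.6056
u = 0.7362

0.7362


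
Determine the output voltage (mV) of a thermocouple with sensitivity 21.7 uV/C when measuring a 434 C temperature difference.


The thermocouple output V = sensitivity * dT.
V = 21.7 uV/C * 434 C
V = 9417.8 uV
V = 9.418 mV

9.418 mV


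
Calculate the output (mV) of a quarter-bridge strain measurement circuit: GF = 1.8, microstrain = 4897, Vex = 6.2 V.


Quarter bridge output: Vout = (GF * epsilon * Vex) / 4.
Vout = (1.8 * 4897e-6 * 6.2) / 4
Vout = 0.05465052 / 4 V
Vout = 0.01366263 V = 13.6626 mV

13.6626 mV


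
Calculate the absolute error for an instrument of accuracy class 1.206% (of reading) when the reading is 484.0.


Absolute error = (accuracy% / 100) * reading.
Error = (1.206 / 100) * 484.0
Error = 0.01206 * 484.0
Error = 5.837

5.837


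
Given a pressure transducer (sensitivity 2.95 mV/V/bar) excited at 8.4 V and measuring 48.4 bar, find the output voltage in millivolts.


Output = sensitivity * Vex * P.
Vout = 2.95 * 8.4 * 48.4
Vout = 24.78 * 48.4
Vout = 1199.35 mV

1199.35 mV


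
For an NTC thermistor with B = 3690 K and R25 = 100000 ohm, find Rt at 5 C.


NTC thermistor equation: Rt = R25 * exp(B * (1/T - 1/T25)).
T in Kelvin: 278.15 K, T25 = 298.15 K
1/T - 1/T25 = 1/278.15 - 1/298.15 = 0.00024117
B * (1/T - 1/T25) = 3690 * 0.00024117 = 0.8899
Rt = 100000 * exp(0.8899) = 243489.3 ohm

243489.3 ohm


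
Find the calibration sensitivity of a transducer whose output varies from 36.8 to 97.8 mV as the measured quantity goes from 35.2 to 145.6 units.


Sensitivity = (y2 - y1) / (x2 - x1).
S = (97.8 - 36.8) / (145.6 - 35.2)
S = 61.0 / 110.4
S = 0.5525 mV/unit

0.5525 mV/unit


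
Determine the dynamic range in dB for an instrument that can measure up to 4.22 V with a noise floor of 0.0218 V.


Dynamic range = 20 * log10(Vmax / Vnoise).
DR = 20 * log10(4.22 / 0.0218)
DR = 20 * log10(193.58)
DR = 45.74 dB

45.74 dB


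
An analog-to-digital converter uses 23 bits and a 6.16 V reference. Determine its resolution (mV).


The resolution (LSB) of an ADC is Vref / 2^n.
LSB = 6.16 / 2^23
LSB = 6.16 / 8388608
LSB = 7.3e-07 V = 0.00073433 mV

0.00073433 mV


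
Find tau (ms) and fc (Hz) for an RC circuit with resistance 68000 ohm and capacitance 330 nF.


Time constant: tau = R * C.
tau = 68000 * 3.30e-07 = 0.02244 s
tau = 22.44 ms
Cutoff frequency: fc = 1 / (2*pi*R*C).
fc = 1 / (2*pi*0.02244) = 7.09 Hz

tau = 22.44 ms, fc = 7.09 Hz


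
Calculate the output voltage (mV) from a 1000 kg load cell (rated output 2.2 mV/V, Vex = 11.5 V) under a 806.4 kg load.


Vout = rated_output * Vex * (load / capacity).
Vout = 2.2 * 11.5 * (806.4 / 1000)
Vout = 2.2 * 11.5 * 0.8064
Vout = 20.402 mV

20.402 mV


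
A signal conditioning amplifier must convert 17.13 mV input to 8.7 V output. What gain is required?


Gain = Vout / Vin (converting to same units).
G = 8.7 V / 17.13 mV
G = 8700.0 mV / 17.13 mV
G = 507.88

507.88


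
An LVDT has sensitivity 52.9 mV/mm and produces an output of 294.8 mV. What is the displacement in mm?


Displacement = Vout / sensitivity.
d = 294.8 / 52.9
d = 5.573 mm

5.573 mm


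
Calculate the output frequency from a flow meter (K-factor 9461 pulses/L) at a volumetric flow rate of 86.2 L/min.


Frequency = K * Q / 60 (converting L/min to L/s).
f = 9461 * 86.2 / 60
f = 815538.2 / 60
f = 13592.3 Hz

13592.3 Hz


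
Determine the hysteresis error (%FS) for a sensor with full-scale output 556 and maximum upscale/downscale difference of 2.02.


Hysteresis = (max difference / full scale) * 100%.
H = (2.02 / 556) * 100
H = 0.363 %FS

0.363 %FS


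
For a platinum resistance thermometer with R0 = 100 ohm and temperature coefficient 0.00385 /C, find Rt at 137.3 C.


The RTD equation: Rt = R0 * (1 + alpha * T).
Rt = 100 * (1 + 0.00385 * 137.3)
Rt = 100 * (1 + 0.528605)
Rt = 100 * 1.528605
Rt = 152.861 ohm

152.861 ohm


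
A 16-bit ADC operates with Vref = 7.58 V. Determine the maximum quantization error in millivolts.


The maximum quantization error is +/- LSB/2.
LSB = Vref / 2^n = 7.58 / 65536 = 0.00011566 V
Max error = LSB / 2 = 0.00011566 / 2 = 5.783e-05 V
Max error = 0.0578 mV

0.0578 mV


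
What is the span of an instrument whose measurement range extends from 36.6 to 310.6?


Span = upper range - lower range.
Span = 310.6 - (36.6)
Span = 274.0

274.0


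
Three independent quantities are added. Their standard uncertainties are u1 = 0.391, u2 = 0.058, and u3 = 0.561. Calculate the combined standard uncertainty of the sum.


For a sum of independent quantities, uc = sqrt(u1^2 + u2^2 + u3^2).
uc = sqrt(0.391^2 + 0.058^2 + 0.561^2)
uc = sqrt(0.152881 + 0.003364 + 0.314721)
uc = 0.6863

0.6863


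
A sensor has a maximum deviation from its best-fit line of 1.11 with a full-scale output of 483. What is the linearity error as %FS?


Linearity error = (max deviation / full scale) * 100%.
Linearity = (1.11 / 483) * 100
Linearity = 0.23 %FS

0.23 %FS


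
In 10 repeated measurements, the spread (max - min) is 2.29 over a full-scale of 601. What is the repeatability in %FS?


Repeatability = (spread / full scale) * 100%.
R = (2.29 / 601) * 100
R = 0.381 %FS

0.381 %FS


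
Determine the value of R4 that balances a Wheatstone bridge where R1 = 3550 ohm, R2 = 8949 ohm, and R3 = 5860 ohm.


At balance: R1*R4 = R2*R3, so R4 = R2*R3/R1.
R4 = 8949 * 5860 / 3550
R4 = 52441140 / 3550
R4 = 14772.15 ohm

14772.15 ohm


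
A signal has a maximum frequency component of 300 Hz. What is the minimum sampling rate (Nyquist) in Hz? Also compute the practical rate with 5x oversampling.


By Nyquist theorem, fs_min = 2 * fmax.
fs_min = 2 * 300 = 600 Hz
Practical rate = 5 * fs_min = 5 * 600 = 3000 Hz

fs_min = 600 Hz, fs_practical = 3000 Hz


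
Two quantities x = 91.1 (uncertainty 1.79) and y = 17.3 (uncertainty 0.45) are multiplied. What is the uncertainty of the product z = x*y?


For a product z = x*y, the relative uncertainty is:
uz/z = sqrt((ux/x)^2 + (uy/y)^2)
Relative uncertainties: ux/x = 1.79/91.1 = 0.019649
uy/y = 0.45/17.3 = 0.026012
z = 91.1 * 17.3 = 1576.0
uz = 1576.0 * sqrt(0.019649^2 + 0.026012^2) = 51.377

51.377


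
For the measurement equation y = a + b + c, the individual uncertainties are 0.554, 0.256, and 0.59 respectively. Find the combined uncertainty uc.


For a sum of independent quantities, uc = sqrt(u1^2 + u2^2 + u3^2).
uc = sqrt(0.554^2 + 0.256^2 + 0.59^2)
uc = sqrt(0.306916 + 0.065536 + 0.3481)
uc = 0.8489

0.8489


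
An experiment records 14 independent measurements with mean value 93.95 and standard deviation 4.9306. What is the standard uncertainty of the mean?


The standard uncertainty for Type A evaluation is u = s / sqrt(n).
u = 4.9306 / sqrt(14)
u = 4.9306 / 3.7417
u = 1.3178

1.3178


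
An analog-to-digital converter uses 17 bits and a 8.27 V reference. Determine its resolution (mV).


The resolution (LSB) of an ADC is Vref / 2^n.
LSB = 8.27 / 2^17
LSB = 8.27 / 131072
LSB = 6.31e-05 V = 0.06309509 mV

0.06309509 mV


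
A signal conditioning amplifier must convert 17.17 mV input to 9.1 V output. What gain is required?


Gain = Vout / Vin (converting to same units).
G = 9.1 V / 17.17 mV
G = 9100.0 mV / 17.17 mV
G = 529.99

529.99


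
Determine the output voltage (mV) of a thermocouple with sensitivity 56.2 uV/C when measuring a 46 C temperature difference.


The thermocouple output V = sensitivity * dT.
V = 56.2 uV/C * 46 C
V = 2585.2 uV
V = 2.585 mV

2.585 mV


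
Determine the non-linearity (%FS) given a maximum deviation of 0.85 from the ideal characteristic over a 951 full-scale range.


Linearity error = (max deviation / full scale) * 100%.
Linearity = (0.85 / 951) * 100
Linearity = 0.089 %FS

0.089 %FS


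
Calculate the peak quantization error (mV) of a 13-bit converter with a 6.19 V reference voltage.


The maximum quantization error is +/- LSB/2.
LSB = Vref / 2^n = 6.19 / 8192 = 0.00075562 V
Max error = LSB / 2 = 0.00075562 / 2 = 0.00037781 V
Max error = 0.3778 mV

0.3778 mV


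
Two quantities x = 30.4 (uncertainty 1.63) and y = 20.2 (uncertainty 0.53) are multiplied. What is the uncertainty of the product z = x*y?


For a product z = x*y, the relative uncertainty is:
uz/z = sqrt((ux/x)^2 + (uy/y)^2)
Relative uncertainties: ux/x = 1.63/30.4 = 0.053618
uy/y = 0.53/20.2 = 0.026238
z = 30.4 * 20.2 = 614.1
uz = 614.1 * sqrt(0.053618^2 + 0.026238^2) = 36.657

36.657


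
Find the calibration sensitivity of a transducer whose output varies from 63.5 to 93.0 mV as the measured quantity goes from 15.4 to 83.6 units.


Sensitivity = (y2 - y1) / (x2 - x1).
S = (93.0 - 63.5) / (83.6 - 15.4)
S = 29.5 / 68.2
S = 0.4326 mV/unit

0.4326 mV/unit


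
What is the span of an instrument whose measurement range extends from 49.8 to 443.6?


Span = upper range - lower range.
Span = 443.6 - (49.8)
Span = 393.8

393.8


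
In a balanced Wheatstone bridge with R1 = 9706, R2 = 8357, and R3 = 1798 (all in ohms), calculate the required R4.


At balance: R1*R4 = R2*R3, so R4 = R2*R3/R1.
R4 = 8357 * 1798 / 9706
R4 = 15025886 / 9706
R4 = 1548.1 ohm

1548.1 ohm


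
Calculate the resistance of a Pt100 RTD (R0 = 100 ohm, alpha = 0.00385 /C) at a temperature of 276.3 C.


The RTD equation: Rt = R0 * (1 + alpha * T).
Rt = 100 * (1 + 0.00385 * 276.3)
Rt = 100 * (1 + 1.063755)
Rt = 100 * 2.063755
Rt = 206.375 ohm

206.375 ohm


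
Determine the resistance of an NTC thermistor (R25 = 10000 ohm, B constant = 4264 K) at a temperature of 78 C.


NTC thermistor equation: Rt = R25 * exp(B * (1/T - 1/T25)).
T in Kelvin: 351.15 K, T25 = 298.15 K
1/T - 1/T25 = 1/351.15 - 1/298.15 = -0.00050623
B * (1/T - 1/T25) = 4264 * -0.00050623 = -2.1586
Rt = 10000 * exp(-2.1586) = 1154.9 ohm

1154.9 ohm


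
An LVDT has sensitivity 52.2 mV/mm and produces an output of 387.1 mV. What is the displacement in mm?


Displacement = Vout / sensitivity.
d = 387.1 / 52.2
d = 7.416 mm

7.416 mm


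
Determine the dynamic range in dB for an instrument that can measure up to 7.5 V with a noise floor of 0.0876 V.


Dynamic range = 20 * log10(Vmax / Vnoise).
DR = 20 * log10(7.5 / 0.0876)
DR = 20 * log10(85.62)
DR = 38.65 dB

38.65 dB


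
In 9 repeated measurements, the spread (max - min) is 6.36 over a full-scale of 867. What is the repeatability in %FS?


Repeatability = (spread / full scale) * 100%.
R = (6.36 / 867) * 100
R = 0.734 %FS

0.734 %FS


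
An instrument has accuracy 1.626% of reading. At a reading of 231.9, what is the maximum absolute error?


Absolute error = (accuracy% / 100) * reading.
Error = (1.626 / 100) * 231.9
Error = 0.01626 * 231.9
Error = 3.7707

3.7707


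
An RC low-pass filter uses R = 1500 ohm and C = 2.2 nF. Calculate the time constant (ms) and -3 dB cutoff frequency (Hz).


Time constant: tau = R * C.
tau = 1500 * 2.20e-09 = 3.3e-06 s
tau = 0.0033 ms
Cutoff frequency: fc = 1 / (2*pi*R*C).
fc = 1 / (2*pi*3.3e-06) = 48228.77 Hz

tau = 0.0033 ms, fc = 48228.77 Hz


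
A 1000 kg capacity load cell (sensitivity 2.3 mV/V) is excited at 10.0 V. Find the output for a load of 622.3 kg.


Vout = rated_output * Vex * (load / capacity).
Vout = 2.3 * 10.0 * (622.3 / 1000)
Vout = 2.3 * 10.0 * 0.6223
Vout = 14.313 mV

14.313 mV


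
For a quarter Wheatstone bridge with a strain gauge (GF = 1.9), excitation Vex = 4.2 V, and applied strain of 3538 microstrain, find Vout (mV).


Quarter bridge output: Vout = (GF * epsilon * Vex) / 4.
Vout = (1.9 * 3538e-6 * 4.2) / 4
Vout = 0.02823324 / 4 V
Vout = 0.00705831 V = 7.0583 mV

7.0583 mV


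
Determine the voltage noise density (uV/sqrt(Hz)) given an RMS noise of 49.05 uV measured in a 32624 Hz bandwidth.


Noise spectral density = Vrms / sqrt(BW).
NSD = 49.05 / sqrt(32624)
NSD = 49.05 / 180.6212
NSD = 0.2716 uV/sqrt(Hz)

0.2716 uV/sqrt(Hz)


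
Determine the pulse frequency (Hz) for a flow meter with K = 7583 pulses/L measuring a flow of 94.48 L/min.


Frequency = K * Q / 60 (converting L/min to L/s).
f = 7583 * 94.48 / 60
f = 716441.84 / 60
f = 11940.7 Hz

11940.7 Hz


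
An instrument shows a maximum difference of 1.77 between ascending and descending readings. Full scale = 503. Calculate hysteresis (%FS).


Hysteresis = (max difference / full scale) * 100%.
H = (1.77 / 503) * 100
H = 0.352 %FS

0.352 %FS


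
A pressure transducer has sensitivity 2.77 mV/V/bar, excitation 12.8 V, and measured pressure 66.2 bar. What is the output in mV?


Output = sensitivity * Vex * P.
Vout = 2.77 * 12.8 * 66.2
Vout = 35.456 * 66.2
Vout = 2347.19 mV

2347.19 mV


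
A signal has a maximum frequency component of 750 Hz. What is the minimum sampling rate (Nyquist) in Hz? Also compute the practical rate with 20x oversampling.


By Nyquist theorem, fs_min = 2 * fmax.
fs_min = 2 * 750 = 1500 Hz
Practical rate = 20 * fs_min = 20 * 1500 = 30000 Hz

fs_min = 1500 Hz, fs_practical = 30000 Hz


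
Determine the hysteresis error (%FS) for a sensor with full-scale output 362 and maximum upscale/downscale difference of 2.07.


Hysteresis = (max difference / full scale) * 100%.
H = (2.07 / 362) * 100
H = 0.572 %FS

0.572 %FS


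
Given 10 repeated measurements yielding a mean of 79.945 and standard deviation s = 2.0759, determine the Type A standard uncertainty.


The standard uncertainty for Type A evaluation is u = s / sqrt(n).
u = 2.0759 / sqrt(10)
u = 2.0759 / 3.1623
u = 0.6565

0.6565


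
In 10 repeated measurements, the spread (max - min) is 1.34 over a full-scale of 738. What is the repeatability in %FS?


Repeatability = (spread / full scale) * 100%.
R = (1.34 / 738) * 100
R = 0.182 %FS

0.182 %FS


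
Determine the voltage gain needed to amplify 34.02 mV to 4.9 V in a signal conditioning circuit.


Gain = Vout / Vin (converting to same units).
G = 4.9 V / 34.02 mV
G = 4900.0 mV / 34.02 mV
G = 144.03

144.03


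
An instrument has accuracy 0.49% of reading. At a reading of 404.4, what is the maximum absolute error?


Absolute error = (accuracy% / 100) * reading.
Error = (0.49 / 100) * 404.4
Error = 0.0049 * 404.4
Error = 1.9816

1.9816


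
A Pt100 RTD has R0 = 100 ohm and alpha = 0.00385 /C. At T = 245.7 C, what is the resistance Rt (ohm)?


The RTD equation: Rt = R0 * (1 + alpha * T).
Rt = 100 * (1 + 0.00385 * 245.7)
Rt = 100 * (1 + 0.945945)
Rt = 100 * 1.945945
Rt = 194.595 ohm

194.595 ohm


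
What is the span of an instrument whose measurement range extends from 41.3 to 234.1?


Span = upper range - lower range.
Span = 234.1 - (41.3)
Span = 192.8

192.8


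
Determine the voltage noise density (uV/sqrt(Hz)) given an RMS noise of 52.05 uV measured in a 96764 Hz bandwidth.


Noise spectral density = Vrms / sqrt(BW).
NSD = 52.05 / sqrt(96764)
NSD = 52.05 / 311.0691
NSD = 0.1673 uV/sqrt(Hz)

0.1673 uV/sqrt(Hz)


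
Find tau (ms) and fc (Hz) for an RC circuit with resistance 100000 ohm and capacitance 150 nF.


Time constant: tau = R * C.
tau = 100000 * 1.50e-07 = 0.015 s
tau = 15.0 ms
Cutoff frequency: fc = 1 / (2*pi*R*C).
fc = 1 / (2*pi*0.015) = 10.61 Hz

tau = 15.0 ms, fc = 10.61 Hz


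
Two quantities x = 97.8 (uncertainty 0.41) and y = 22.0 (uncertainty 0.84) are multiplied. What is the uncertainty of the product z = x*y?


For a product z = x*y, the relative uncertainty is:
uz/z = sqrt((ux/x)^2 + (uy/y)^2)
Relative uncertainties: ux/x = 0.41/97.8 = 0.004192
uy/y = 0.84/22.0 = 0.038182
z = 97.8 * 22.0 = 2151.6
uz = 2151.6 * sqrt(0.004192^2 + 0.038182^2) = 82.646

82.646


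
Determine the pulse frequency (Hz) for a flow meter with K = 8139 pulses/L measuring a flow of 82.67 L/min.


Frequency = K * Q / 60 (converting L/min to L/s).
f = 8139 * 82.67 / 60
f = 672851.13 / 60
f = 11214.19 Hz

11214.19 Hz


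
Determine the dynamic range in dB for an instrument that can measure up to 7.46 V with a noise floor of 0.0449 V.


Dynamic range = 20 * log10(Vmax / Vnoise).
DR = 20 * log10(7.46 / 0.0449)
DR = 20 * log10(166.15)
DR = 44.41 dB

44.41 dB


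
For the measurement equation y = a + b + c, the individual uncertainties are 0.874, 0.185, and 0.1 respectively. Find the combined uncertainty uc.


For a sum of independent quantities, uc = sqrt(u1^2 + u2^2 + u3^2).
uc = sqrt(0.874^2 + 0.185^2 + 0.1^2)
uc = sqrt(0.763876 + 0.034225 + 0.01)
uc = 0.8989

0.8989


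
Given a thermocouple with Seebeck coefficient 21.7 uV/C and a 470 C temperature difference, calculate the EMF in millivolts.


The thermocouple output V = sensitivity * dT.
V = 21.7 uV/C * 470 C
V = 10199.0 uV
V = 10.199 mV

10.199 mV


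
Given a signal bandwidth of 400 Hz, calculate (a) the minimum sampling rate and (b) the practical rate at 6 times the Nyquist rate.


By Nyquist theorem, fs_min = 2 * fmax.
fs_min = 2 * 400 = 800 Hz
Practical rate = 6 * fs_min = 6 * 800 = 4800 Hz

fs_min = 800 Hz, fs_practical = 4800 Hz


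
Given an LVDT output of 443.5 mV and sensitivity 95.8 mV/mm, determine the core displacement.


Displacement = Vout / sensitivity.
d = 443.5 / 95.8
d = 4.629 mm

4.629 mm


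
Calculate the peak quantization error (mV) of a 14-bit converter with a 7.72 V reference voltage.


The maximum quantization error is +/- LSB/2.
LSB = Vref / 2^n = 7.72 / 16384 = 0.00047119 V
Max error = LSB / 2 = 0.00047119 / 2 = 0.0002356 V
Max error = 0.2356 mV

0.2356 mV


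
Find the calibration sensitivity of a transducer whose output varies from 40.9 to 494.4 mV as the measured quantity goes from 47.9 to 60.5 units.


Sensitivity = (y2 - y1) / (x2 - x1).
S = (494.4 - 40.9) / (60.5 - 47.9)
S = 453.5 / 12.6
S = 35.9921 mV/unit

35.9921 mV/unit


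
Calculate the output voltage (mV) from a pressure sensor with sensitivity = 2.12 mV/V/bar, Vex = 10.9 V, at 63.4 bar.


Output = sensitivity * Vex * P.
Vout = 2.12 * 10.9 * 63.4
Vout = 23.108 * 63.4
Vout = 1465.05 mV

1465.05 mV


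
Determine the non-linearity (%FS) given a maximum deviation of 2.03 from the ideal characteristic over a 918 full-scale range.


Linearity error = (max deviation / full scale) * 100%.
Linearity = (2.03 / 918) * 100
Linearity = 0.221 %FS

0.221 %FS


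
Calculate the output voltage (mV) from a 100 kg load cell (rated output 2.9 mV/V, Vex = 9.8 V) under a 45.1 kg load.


Vout = rated_output * Vex * (load / capacity).
Vout = 2.9 * 9.8 * (45.1 / 100)
Vout = 2.9 * 9.8 * 0.451
Vout = 12.817 mV

12.817 mV


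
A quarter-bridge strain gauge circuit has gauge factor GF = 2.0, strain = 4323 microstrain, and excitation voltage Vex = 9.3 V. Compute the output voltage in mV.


Quarter bridge output: Vout = (GF * epsilon * Vex) / 4.
Vout = (2.0 * 4323e-6 * 9.3) / 4
Vout = 0.0804078 / 4 V
Vout = 0.02010195 V = 20.1019 mV

20.1019 mV


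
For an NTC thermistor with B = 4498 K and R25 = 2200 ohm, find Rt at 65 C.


NTC thermistor equation: Rt = R25 * exp(B * (1/T - 1/T25)).
T in Kelvin: 338.15 K, T25 = 298.15 K
1/T - 1/T25 = 1/338.15 - 1/298.15 = -0.00039675
B * (1/T - 1/T25) = 4498 * -0.00039675 = -1.7846
Rt = 2200 * exp(-1.7846) = 369.3 ohm

369.3 ohm


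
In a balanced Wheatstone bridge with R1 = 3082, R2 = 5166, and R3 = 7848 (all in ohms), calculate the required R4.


At balance: R1*R4 = R2*R3, so R4 = R2*R3/R1.
R4 = 5166 * 7848 / 3082
R4 = 40542768 / 3082
R4 = 13154.69 ohm

13154.69 ohm


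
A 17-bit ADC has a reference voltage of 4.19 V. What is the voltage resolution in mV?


The resolution (LSB) of an ADC is Vref / 2^n.
LSB = 4.19 / 2^17
LSB = 4.19 / 131072
LSB = 3.197e-05 V = 0.03196716 mV

0.03196716 mV


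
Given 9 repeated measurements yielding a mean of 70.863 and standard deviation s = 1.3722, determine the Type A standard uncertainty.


The standard uncertainty for Type A evaluation is u = s / sqrt(n).
u = 1.3722 / sqrt(9)
u = 1.3722 / 3.0
u = 0.4574

0.4574


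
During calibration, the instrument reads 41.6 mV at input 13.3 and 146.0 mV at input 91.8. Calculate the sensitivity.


Sensitivity = (y2 - y1) / (x2 - x1).
S = (146.0 - 41.6) / (91.8 - 13.3)
S = 104.4 / 78.5
S = 1.3299 mV/unit

1.3299 mV/unit


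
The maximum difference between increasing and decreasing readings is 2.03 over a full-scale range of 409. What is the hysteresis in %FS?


Hysteresis = (max difference / full scale) * 100%.
H = (2.03 / 409) * 100
H = 0.496 %FS

0.496 %FS


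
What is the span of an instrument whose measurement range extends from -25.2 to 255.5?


Span = upper range - lower range.
Span = 255.5 - (-25.2)
Span = 280.7

280.7


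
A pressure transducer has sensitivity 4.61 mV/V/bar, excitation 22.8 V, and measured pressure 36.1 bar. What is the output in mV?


Output = sensitivity * Vex * P.
Vout = 4.61 * 22.8 * 36.1
Vout = 105.108 * 36.1
Vout = 3794.4 mV

3794.4 mV


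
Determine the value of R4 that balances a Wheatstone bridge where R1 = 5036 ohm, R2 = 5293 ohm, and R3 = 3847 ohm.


At balance: R1*R4 = R2*R3, so R4 = R2*R3/R1.
R4 = 5293 * 3847 / 5036
R4 = 20362171 / 5036
R4 = 4043.32 ohm

4043.32 ohm


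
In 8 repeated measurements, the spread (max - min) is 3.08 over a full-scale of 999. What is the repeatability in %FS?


Repeatability = (spread / full scale) * 100%.
R = (3.08 / 999) * 100
R = 0.308 %FS

0.308 %FS


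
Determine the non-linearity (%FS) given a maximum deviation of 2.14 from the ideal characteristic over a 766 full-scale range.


Linearity error = (max deviation / full scale) * 100%.
Linearity = (2.14 / 766) * 100
Linearity = 0.279 %FS

0.279 %FS


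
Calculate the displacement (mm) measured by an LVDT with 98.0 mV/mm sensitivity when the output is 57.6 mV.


Displacement = Vout / sensitivity.
d = 57.6 / 98.0
d = 0.588 mm

0.588 mm


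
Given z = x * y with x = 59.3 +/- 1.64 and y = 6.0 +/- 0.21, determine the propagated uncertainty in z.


For a product z = x*y, the relative uncertainty is:
uz/z = sqrt((ux/x)^2 + (uy/y)^2)
Relative uncertainties: ux/x = 1.64/59.3 = 0.027656
uy/y = 0.21/6.0 = 0.035
z = 59.3 * 6.0 = 355.8
uz = 355.8 * sqrt(0.027656^2 + 0.035^2) = 15.871

15.871


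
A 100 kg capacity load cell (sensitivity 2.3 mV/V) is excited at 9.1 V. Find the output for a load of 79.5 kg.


Vout = rated_output * Vex * (load / capacity).
Vout = 2.3 * 9.1 * (79.5 / 100)
Vout = 2.3 * 9.1 * 0.795
Vout = 16.639 mV

16.639 mV


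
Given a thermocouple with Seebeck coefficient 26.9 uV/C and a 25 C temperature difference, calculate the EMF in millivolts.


The thermocouple output V = sensitivity * dT.
V = 26.9 uV/C * 25 C
V = 672.5 uV
V = 0.672 mV

0.672 mV


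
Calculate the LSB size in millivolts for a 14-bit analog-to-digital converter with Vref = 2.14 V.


The resolution (LSB) of an ADC is Vref / 2^n.
LSB = 2.14 / 2^14
LSB = 2.14 / 16384
LSB = 0.00013062 V = 0.13061523 mV

0.13061523 mV


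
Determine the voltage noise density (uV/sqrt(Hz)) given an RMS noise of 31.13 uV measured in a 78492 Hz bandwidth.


Noise spectral density = Vrms / sqrt(BW).
NSD = 31.13 / sqrt(78492)
NSD = 31.13 / 280.1642
NSD = 0.1111 uV/sqrt(Hz)

0.1111 uV/sqrt(Hz)


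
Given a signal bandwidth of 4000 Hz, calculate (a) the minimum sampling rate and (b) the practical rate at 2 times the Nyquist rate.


By Nyquist theorem, fs_min = 2 * fmax.
fs_min = 2 * 4000 = 8000 Hz
Practical rate = 2 * fs_min = 2 * 8000 = 16000 Hz

fs_min = 8000 Hz, fs_practical = 16000 Hz


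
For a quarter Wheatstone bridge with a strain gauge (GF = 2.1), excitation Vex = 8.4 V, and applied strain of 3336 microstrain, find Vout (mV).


Quarter bridge output: Vout = (GF * epsilon * Vex) / 4.
Vout = (2.1 * 3336e-6 * 8.4) / 4
Vout = 0.05884704 / 4 V
Vout = 0.01471176 V = 14.7118 mV

14.7118 mV


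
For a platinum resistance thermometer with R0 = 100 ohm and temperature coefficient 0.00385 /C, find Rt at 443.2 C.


The RTD equation: Rt = R0 * (1 + alpha * T).
Rt = 100 * (1 + 0.00385 * 443.2)
Rt = 100 * (1 + 1.70632)
Rt = 100 * 2.70632
Rt = 270.632 ohm

270.632 ohm


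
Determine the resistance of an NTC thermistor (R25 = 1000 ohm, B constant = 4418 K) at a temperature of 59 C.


NTC thermistor equation: Rt = R25 * exp(B * (1/T - 1/T25)).
T in Kelvin: 332.15 K, T25 = 298.15 K
1/T - 1/T25 = 1/332.15 - 1/298.15 = -0.00034333
B * (1/T - 1/T25) = 4418 * -0.00034333 = -1.5168
Rt = 1000 * exp(-1.5168) = 219.4 ohm

219.4 ohm


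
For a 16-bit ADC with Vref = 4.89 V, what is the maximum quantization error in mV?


The maximum quantization error is +/- LSB/2.
LSB = Vref / 2^n = 4.89 / 65536 = 7.462e-05 V
Max error = LSB / 2 = 7.462e-05 / 2 = 3.731e-05 V
Max error = 0.0373 mV

0.0373 mV


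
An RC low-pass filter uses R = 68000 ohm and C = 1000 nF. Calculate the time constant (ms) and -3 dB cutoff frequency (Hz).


Time constant: tau = R * C.
tau = 68000 * 1.00e-06 = 0.068 s
tau = 68.0 ms
Cutoff frequency: fc = 1 / (2*pi*R*C).
fc = 1 / (2*pi*0.068) = 2.34 Hz

tau = 68.0 ms, fc = 2.34 Hz


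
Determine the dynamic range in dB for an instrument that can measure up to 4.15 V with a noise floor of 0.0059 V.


Dynamic range = 20 * log10(Vmax / Vnoise).
DR = 20 * log10(4.15 / 0.0059)
DR = 20 * log10(703.39)
DR = 56.94 dB

56.94 dB


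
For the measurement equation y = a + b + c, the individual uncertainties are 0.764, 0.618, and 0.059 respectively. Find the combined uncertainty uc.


For a sum of independent quantities, uc = sqrt(u1^2 + u2^2 + u3^2).
uc = sqrt(0.764^2 + 0.618^2 + 0.059^2)
uc = sqrt(0.583696 + 0.381924 + 0.003481)
uc = 0.9844

0.9844


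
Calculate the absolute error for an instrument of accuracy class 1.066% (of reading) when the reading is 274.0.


Absolute error = (accuracy% / 100) * reading.
Error = (1.066 / 100) * 274.0
Error = 0.01066 * 274.0
Error = 2.9208

2.9208


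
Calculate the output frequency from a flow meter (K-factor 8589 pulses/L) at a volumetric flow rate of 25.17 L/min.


Frequency = K * Q / 60 (converting L/min to L/s).
f = 8589 * 25.17 / 60
f = 216185.13 / 60
f = 3603.09 Hz

3603.09 Hz


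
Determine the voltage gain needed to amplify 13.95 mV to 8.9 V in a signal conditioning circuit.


Gain = Vout / Vin (converting to same units).
G = 8.9 V / 13.95 mV
G = 8900.0 mV / 13.95 mV
G = 637.99

637.99


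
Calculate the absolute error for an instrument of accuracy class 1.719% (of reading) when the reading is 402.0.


Absolute error = (accuracy% / 100) * reading.
Error = (1.719 / 100) * 402.0
Error = 0.01719 * 402.0
Error = 6.9104

6.9104


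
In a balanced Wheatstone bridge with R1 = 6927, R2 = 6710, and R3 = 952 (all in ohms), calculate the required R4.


At balance: R1*R4 = R2*R3, so R4 = R2*R3/R1.
R4 = 6710 * 952 / 6927
R4 = 6387920 / 6927
R4 = 922.18 ohm

922.18 ohm


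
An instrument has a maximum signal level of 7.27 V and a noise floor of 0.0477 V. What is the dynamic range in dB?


Dynamic range = 20 * log10(Vmax / Vnoise).
DR = 20 * log10(7.27 / 0.0477)
DR = 20 * log10(152.41)
DR = 43.66 dB

43.66 dB


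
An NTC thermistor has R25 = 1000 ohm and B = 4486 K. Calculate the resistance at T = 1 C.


NTC thermistor equation: Rt = R25 * exp(B * (1/T - 1/T25)).
T in Kelvin: 274.15 K, T25 = 298.15 K
1/T - 1/T25 = 1/274.15 - 1/298.15 = 0.00029362
B * (1/T - 1/T25) = 4486 * 0.00029362 = 1.3172
Rt = 1000 * exp(1.3172) = 3732.9 ohm

3732.9 ohm


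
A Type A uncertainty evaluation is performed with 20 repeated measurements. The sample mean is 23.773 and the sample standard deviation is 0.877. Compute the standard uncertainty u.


The standard uncertainty for Type A evaluation is u = s / sqrt(n).
u = 0.877 / sqrt(20)
u = 0.877 / 4.4721
u = 0.1961

0.1961


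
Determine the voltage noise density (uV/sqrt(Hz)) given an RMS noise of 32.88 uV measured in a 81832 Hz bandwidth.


Noise spectral density = Vrms / sqrt(BW).
NSD = 32.88 / sqrt(81832)
NSD = 32.88 / 286.0629
NSD = 0.1149 uV/sqrt(Hz)

0.1149 uV/sqrt(Hz)


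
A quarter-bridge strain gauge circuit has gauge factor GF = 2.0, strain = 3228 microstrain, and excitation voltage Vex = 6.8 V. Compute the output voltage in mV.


Quarter bridge output: Vout = (GF * epsilon * Vex) / 4.
Vout = (2.0 * 3228e-6 * 6.8) / 4
Vout = 0.0439008 / 4 V
Vout = 0.0109752 V = 10.9752 mV

10.9752 mV


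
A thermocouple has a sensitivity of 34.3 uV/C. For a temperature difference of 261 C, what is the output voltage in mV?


The thermocouple output V = sensitivity * dT.
V = 34.3 uV/C * 261 C
V = 8952.3 uV
V = 8.952 mV

8.952 mV


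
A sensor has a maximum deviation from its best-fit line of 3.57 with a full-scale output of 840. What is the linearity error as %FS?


Linearity error = (max deviation / full scale) * 100%.
Linearity = (3.57 / 840) * 100
Linearity = 0.425 %FS

0.425 %FS


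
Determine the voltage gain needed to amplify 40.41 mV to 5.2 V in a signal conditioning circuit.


Gain = Vout / Vin (converting to same units).
G = 5.2 V / 40.41 mV
G = 5200.0 mV / 40.41 mV
G = 128.68

128.68


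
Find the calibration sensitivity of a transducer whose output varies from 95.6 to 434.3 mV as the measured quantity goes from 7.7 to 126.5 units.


Sensitivity = (y2 - y1) / (x2 - x1).
S = (434.3 - 95.6) / (126.5 - 7.7)
S = 338.7 / 118.8
S = 2.851 mV/unit

2.851 mV/unit


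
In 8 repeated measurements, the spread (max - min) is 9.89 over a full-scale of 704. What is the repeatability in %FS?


Repeatability = (spread / full scale) * 100%.
R = (9.89 / 704) * 100
R = 1.405 %FS

1.405 %FS


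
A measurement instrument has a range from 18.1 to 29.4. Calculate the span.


Span = upper range - lower range.
Span = 29.4 - (18.1)
Span = 11.3

11.3


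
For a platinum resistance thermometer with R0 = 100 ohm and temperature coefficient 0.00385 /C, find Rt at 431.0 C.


The RTD equation: Rt = R0 * (1 + alpha * T).
Rt = 100 * (1 + 0.00385 * 431.0)
Rt = 100 * (1 + 1.65935)
Rt = 100 * 2.65935
Rt = 265.935 ohm

265.935 ohm


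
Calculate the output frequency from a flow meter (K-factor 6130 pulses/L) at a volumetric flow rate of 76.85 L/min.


Frequency = K * Q / 60 (converting L/min to L/s).
f = 6130 * 76.85 / 60
f = 471090.5 / 60
f = 7851.51 Hz

7851.51 Hz


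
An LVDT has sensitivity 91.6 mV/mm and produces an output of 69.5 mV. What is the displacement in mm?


Displacement = Vout / sensitivity.
d = 69.5 / 91.6
d = 0.759 mm

0.759 mm


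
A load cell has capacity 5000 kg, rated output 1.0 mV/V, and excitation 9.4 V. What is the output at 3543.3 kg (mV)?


Vout = rated_output * Vex * (load / capacity).
Vout = 1.0 * 9.4 * (3543.3 / 5000)
Vout = 1.0 * 9.4 * 0.70866
Vout = 6.661 mV

6.661 mV


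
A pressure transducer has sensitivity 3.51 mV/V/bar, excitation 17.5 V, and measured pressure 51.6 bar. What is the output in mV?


Output = sensitivity * Vex * P.
Vout = 3.51 * 17.5 * 51.6
Vout = 61.425 * 51.6
Vout = 3169.53 mV

3169.53 mV


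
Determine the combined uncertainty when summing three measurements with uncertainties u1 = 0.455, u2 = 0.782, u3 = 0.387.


For a sum of independent quantities, uc = sqrt(u1^2 + u2^2 + u3^2).
uc = sqrt(0.455^2 + 0.782^2 + 0.387^2)
uc = sqrt(0.207025 + 0.611524 + 0.149769)
uc = 0.984

0.984


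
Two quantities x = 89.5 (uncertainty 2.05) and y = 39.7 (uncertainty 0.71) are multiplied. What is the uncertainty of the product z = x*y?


For a product z = x*y, the relative uncertainty is:
uz/z = sqrt((ux/x)^2 + (uy/y)^2)
Relative uncertainties: ux/x = 2.05/89.5 = 0.022905
uy/y = 0.71/39.7 = 0.017884
z = 89.5 * 39.7 = 3553.2
uz = 3553.2 * sqrt(0.022905^2 + 0.017884^2) = 103.254

103.254


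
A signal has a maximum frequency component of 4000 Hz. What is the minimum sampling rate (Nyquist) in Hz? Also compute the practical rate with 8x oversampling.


By Nyquist theorem, fs_min = 2 * fmax.
fs_min = 2 * 4000 = 8000 Hz
Practical rate = 8 * fs_min = 8 * 8000 = 64000 Hz

fs_min = 8000 Hz, fs_practical = 64000 Hz


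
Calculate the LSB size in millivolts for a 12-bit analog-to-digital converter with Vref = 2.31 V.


The resolution (LSB) of an ADC is Vref / 2^n.
LSB = 2.31 / 2^12
LSB = 2.31 / 4096
LSB = 0.00056396 V = 0.56396484 mV

0.56396484 mV


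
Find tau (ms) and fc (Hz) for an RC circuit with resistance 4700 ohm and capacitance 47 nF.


Time constant: tau = R * C.
tau = 4700 * 4.70e-08 = 0.0002209 s
tau = 0.2209 ms
Cutoff frequency: fc = 1 / (2*pi*R*C).
fc = 1 / (2*pi*0.0002209) = 720.48 Hz

tau = 0.2209 ms, fc = 720.48 Hz


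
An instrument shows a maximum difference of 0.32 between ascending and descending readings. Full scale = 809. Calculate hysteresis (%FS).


Hysteresis = (max difference / full scale) * 100%.
H = (0.32 / 809) * 100
H = 0.04 %FS

0.04 %FS


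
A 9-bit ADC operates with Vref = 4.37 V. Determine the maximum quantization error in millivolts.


The maximum quantization error is +/- LSB/2.
LSB = Vref / 2^n = 4.37 / 512 = 0.00853516 V
Max error = LSB / 2 = 0.00853516 / 2 = 0.00426758 V
Max error = 4.2676 mV

4.2676 mV


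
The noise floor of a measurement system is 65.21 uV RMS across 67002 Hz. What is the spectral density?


Noise spectral density = Vrms / sqrt(BW).
NSD = 65.21 / sqrt(67002)
NSD = 65.21 / 258.8474
NSD = 0.2519 uV/sqrt(Hz)

0.2519 uV/sqrt(Hz)


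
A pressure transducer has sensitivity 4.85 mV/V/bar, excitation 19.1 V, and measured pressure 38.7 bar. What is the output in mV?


Output = sensitivity * Vex * P.
Vout = 4.85 * 19.1 * 38.7
Vout = 92.635 * 38.7
Vout = 3584.97 mV

3584.97 mV


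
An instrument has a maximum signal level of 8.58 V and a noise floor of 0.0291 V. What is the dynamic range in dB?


Dynamic range = 20 * log10(Vmax / Vnoise).
DR = 20 * log10(8.58 / 0.0291)
DR = 20 * log10(294.85)
DR = 49.39 dB

49.39 dB


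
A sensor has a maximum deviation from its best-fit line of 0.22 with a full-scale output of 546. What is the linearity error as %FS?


Linearity error = (max deviation / full scale) * 100%.
Linearity = (0.22 / 546) * 100
Linearity = 0.04 %FS

0.04 %FS


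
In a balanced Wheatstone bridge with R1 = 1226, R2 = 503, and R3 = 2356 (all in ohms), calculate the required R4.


At balance: R1*R4 = R2*R3, so R4 = R2*R3/R1.
R4 = 503 * 2356 / 1226
R4 = 1185068 / 1226
R4 = 966.61 ohm

966.61 ohm


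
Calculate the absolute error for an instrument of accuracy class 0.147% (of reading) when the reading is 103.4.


Absolute error = (accuracy% / 100) * reading.
Error = (0.147 / 100) * 103.4
Error = 0.00147 * 103.4
Error = 0.152

0.152


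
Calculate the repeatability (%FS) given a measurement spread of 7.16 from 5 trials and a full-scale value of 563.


Repeatability = (spread / full scale) * 100%.
R = (7.16 / 563) * 100
R = 1.272 %FS

1.272 %FS


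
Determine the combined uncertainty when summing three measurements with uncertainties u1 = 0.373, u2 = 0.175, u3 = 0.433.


For a sum of independent quantities, uc = sqrt(u1^2 + u2^2 + u3^2).
uc = sqrt(0.373^2 + 0.175^2 + 0.433^2)
uc = sqrt(0.139129 + 0.030625 + 0.187489)
uc = 0.5977

0.5977


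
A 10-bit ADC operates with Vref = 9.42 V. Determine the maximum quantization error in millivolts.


The maximum quantization error is +/- LSB/2.
LSB = Vref / 2^n = 9.42 / 1024 = 0.00919922 V
Max error = LSB / 2 = 0.00919922 / 2 = 0.00459961 V
Max error = 4.5996 mV

4.5996 mV
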